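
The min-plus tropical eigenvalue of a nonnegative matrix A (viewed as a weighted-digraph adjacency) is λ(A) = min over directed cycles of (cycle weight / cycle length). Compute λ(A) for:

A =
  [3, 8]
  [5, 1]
λ(A) = 1

Enumerate directed cycles and compute their means (weight / length). Sample:
  cycle 0 → 0: weight = 3, length = 1, mean = 3/1 ≈ 3.000
  cycle 1 → 1: weight = 1, length = 1, mean = 1/1 ≈ 1.000
  cycle 0 → 1 → 0: weight = 13, length = 2, mean = 13/2 ≈ 6.500
  cycle 1 → 0 → 1: weight = 13, length = 2, mean = 13/2 ≈ 6.500
Minimum mean = 1.000, attained e.g. along the cycle 1 → 1 with weight 1 and length 1. So λ(A) = 1/1 = 1.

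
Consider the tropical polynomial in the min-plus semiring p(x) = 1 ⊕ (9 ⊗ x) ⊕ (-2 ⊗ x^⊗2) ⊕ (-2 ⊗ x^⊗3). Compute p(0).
p(0) = -2

A tropical monomial a ⊗ x^⊗i evaluates to a + i · x. Evaluating each term at x = 0:
  Term 0 contributes 1 + 0 · 0 = 1
  Term 1 contributes 9 + 1 · 0 = 9
  Term 2 contributes -2 + 2 · 0 = -2
  Term 3 contributes -2 + 3 · 0 = -2
p(0) = ⊕ of these = min[1, 9, -2, -2] = -2.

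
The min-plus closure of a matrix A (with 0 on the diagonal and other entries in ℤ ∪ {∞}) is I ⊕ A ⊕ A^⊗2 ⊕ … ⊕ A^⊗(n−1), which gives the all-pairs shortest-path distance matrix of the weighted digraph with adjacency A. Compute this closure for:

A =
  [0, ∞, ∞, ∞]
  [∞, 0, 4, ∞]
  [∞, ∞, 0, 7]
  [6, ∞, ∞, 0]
Closure =
  [0, ∞, ∞, ∞]
  [17, 0, 4, 11]
  [13, ∞, 0, 7]
  [6, ∞, ∞, 0]

This is the Floyd-Warshall all-pairs shortest-path computation. For each intermediate vertex k = 0, 1, …, 3, update dist[i][j] ← min(dist[i][j], dist[i][k] + dist[k][j]). The final matrix gives, for each (i, j), the minimum total weight of any directed path from i to j (possibly empty when i = j).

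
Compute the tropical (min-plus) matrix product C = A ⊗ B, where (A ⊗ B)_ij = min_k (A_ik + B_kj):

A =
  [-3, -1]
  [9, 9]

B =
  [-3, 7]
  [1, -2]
A ⊗ B =
  [-6, -3]
  [6, 7]

Apply the min-plus product entry-by-entry:
  C[0][0] = min over k of (A[0][0] + B[0][0] = -3 + -3 = -6, A[0][1] + B[1][0] = -1 + 1 = 0) = -6 (attained at k = 0)
  C[0][1] = min over k of (A[0][0] + B[0][1] = -3 + 7 = 4, A[0][1] + B[1][1] = -1 + -2 = -3) = -3 (attained at k = 1)
  C[1][0] = min over k of (A[1][0] + B[0][0] = 9 + -3 = 6, A[1][1] + B[1][0] = 9 + 1 = 10) = 6 (attained at k = 0)
  C[1][1] = min over k of (A[1][0] + B[0][1] = 9 + 7 = 16, A[1][1] + B[1][1] = 9 + -2 = 7) = 7 (attained at k = 1)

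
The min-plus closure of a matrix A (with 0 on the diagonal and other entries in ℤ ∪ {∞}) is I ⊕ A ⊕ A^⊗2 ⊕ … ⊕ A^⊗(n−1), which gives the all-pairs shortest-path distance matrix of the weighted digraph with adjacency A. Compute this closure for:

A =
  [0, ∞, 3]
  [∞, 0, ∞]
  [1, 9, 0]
Closure =
  [0, 12, 3]
  [∞, 0, ∞]
  [1, 9, 0]

This is the Floyd-Warshall all-pairs shortest-path computation. For each intermediate vertex k = 0, 1, …, 2, update dist[i][j] ← min(dist[i][j], dist[i][k] + dist[k][j]). The final matrix gives, for each (i, j), the minimum total weight of any directed path from i to j (possibly empty when i = j).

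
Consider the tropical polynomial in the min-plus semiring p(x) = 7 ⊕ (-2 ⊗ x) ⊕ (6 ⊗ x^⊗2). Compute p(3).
p(3) = 1

A tropical monomial a ⊗ x^⊗i evaluates to a + i · x. Evaluating each term at x = 3:
  Term 0 contributes 7 + 0 · 3 = 7
  Term 1 contributes -2 + 1 · 3 = 1
  Term 2 contributes 6 + 2 · 3 = 12
p(3) = ⊕ of these = min[7, 1, 12] = 1.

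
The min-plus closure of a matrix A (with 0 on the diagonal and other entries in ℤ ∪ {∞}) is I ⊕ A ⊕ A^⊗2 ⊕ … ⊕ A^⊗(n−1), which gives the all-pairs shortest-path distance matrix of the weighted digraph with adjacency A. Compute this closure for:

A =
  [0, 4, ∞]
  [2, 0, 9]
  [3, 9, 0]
Closure =
  [0, 4, 13]
  [2, 0, 9]
  [3, 7, 0]

This is the Floyd-Warshall all-pairs shortest-path computation. For each intermediate vertex k = 0, 1, …, 2, update dist[i][j] ← min(dist[i][j], dist[i][k] + dist[k][j]). The final matrix gives, for each (i, j), the minimum total weight of any directed path from i to j (possibly empty when i = j).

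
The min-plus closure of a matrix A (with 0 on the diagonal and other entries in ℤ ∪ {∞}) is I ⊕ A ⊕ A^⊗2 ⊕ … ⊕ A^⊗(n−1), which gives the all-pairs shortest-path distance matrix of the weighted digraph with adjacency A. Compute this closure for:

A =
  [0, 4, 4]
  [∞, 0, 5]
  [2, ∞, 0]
Closure =
  [0, 4, 4]
  [7, 0, 5]
  [2, 6, 0]

This is the Floyd-Warshall all-pairs shortest-path computation. For each intermediate vertex k = 0, 1, …, 2, update dist[i][j] ← min(dist[i][j], dist[i][k] + dist[k][j]). The final matrix gives, for each (i, j), the minimum total weight of any directed path from i to j (possibly empty when i = j).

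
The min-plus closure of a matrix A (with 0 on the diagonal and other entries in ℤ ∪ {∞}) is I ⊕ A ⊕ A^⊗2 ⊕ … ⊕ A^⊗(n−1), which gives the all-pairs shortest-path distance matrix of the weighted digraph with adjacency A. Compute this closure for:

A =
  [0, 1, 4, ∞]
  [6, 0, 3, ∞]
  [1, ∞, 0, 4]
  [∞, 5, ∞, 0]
Closure =
  [0, 1, 4, 8]
  [4, 0, 3, 7]
  [1, 2, 0, 4]
  [9, 5, 8, 0]

This is the Floyd-Warshall all-pairs shortest-path computation. For each intermediate vertex k = 0, 1, …, 3, update dist[i][j] ← min(dist[i][j], dist[i][k] + dist[k][j]). The final matrix gives, for each (i, j), the minimum total weight of any directed path from i to j (possibly empty when i = j).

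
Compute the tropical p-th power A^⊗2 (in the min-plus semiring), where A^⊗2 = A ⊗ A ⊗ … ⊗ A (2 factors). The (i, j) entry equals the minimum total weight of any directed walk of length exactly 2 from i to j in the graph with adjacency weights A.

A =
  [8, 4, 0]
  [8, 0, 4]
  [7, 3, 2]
A^⊗2 =
  [7, 3, 2]
  [8, 0, 4]
  [9, 3, 4]

Each entry (A^⊗2)_ij equals the minimum over all length-2 walks i = v_0 → v_1 → … → v_2 = j of Σ_t A[v_t][v_{t+1}]. For example, for (i, j) = (0, 2) we minimise over 3 possible intermediate vertex sequences; the minimum is 2, attained along the walk 0 → 2 → 2.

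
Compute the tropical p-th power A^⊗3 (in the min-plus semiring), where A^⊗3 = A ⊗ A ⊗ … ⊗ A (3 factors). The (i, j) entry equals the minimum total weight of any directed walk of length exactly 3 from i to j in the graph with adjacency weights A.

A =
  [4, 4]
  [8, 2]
A^⊗3 =
  [12, 8]
  [12, 6]

Each entry (A^⊗3)_ij equals the minimum over all length-3 walks i = v_0 → v_1 → … → v_3 = j of Σ_t A[v_t][v_{t+1}]. For example, for (i, j) = (0, 1) we minimise over 4 possible intermediate vertex sequences; the minimum is 8, attained along the walk 0 → 1 → 1 → 1.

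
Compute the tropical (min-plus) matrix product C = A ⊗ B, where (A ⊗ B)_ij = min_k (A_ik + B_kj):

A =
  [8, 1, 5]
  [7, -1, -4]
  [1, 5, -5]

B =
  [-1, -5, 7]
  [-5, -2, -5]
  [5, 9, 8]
A ⊗ B =
  [-4, -1, -4]
  [-6, -3, -6]
  [0, -4, 0]

Apply the min-plus product entry-by-entry:
  C[0][0] = min over k of (A[0][0] + B[0][0] = 8 + -1 = 7, A[0][1] + B[1][0] = 1 + -5 = -4, A[0][2] + B[2][0] = 5 + 5 = 10) = -4 (attained at k = 1)
  C[0][1] = min over k of (A[0][0] + B[0][1] = 8 + -5 = 3, A[0][1] + B[1][1] = 1 + -2 = -1, A[0][2] + B[2][1] = 5 + 9 = 14) = -1 (attained at k = 1)
  C[0][2] = min over k of (A[0][0] + B[0][2] = 8 + 7 = 15, A[0][1] + B[1][2] = 1 + -5 = -4, A[0][2] + B[2][2] = 5 + 8 = 13) = -4 (attained at k = 1)
  C[1][0] = min over k of (A[1][0] + B[0][0] = 7 + -1 = 6, A[1][1] + B[1][0] = -1 + -5 = -6, A[1][2] + B[2][0] = -4 + 5 = 1) = -6 (attained at k = 1)
  C[1][1] = min over k of (A[1][0] + B[0][1] = 7 + -5 = 2, A[1][1] + B[1][1] = -1 + -2 = -3, A[1][2] + B[2][1] = -4 + 9 = 5) = -3 (attained at k = 1)
  C[1][2] = min over k of (A[1][0] + B[0][2] = 7 + 7 = 14, A[1][1] + B[1][2] = -1 + -5 = -6, A[1][2] + B[2][2] = -4 + 8 = 4) = -6 (attained at k = 1)
  C[2][0] = min over k of (A[2][0] + B[0][0] = 1 + -1 = 0, A[2][1] + B[1][0] = 5 + -5 = 0, A[2][2] + B[2][0] = -5 + 5 = 0) = 0 (attained at k = 0)
  C[2][1] = min over k of (A[2][0] + B[0][1] = 1 + -5 = -4, A[2][1] + B[1][1] = 5 + -2 = 3, A[2][2] + B[2][1] = -5 + 9 = 4) = -4 (attained at k = 0)
  C[2][2] = min over k of (A[2][0] + B[0][2] = 1 + 7 = 8, A[2][1] + B[1][2] = 5 + -5 = 0, A[2][2] + B[2][2] = -5 + 8 = 3) = 0 (attained at k = 1)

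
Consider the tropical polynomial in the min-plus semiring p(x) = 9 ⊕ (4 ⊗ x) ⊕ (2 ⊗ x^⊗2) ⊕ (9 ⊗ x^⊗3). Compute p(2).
p(2) = 6

A tropical monomial a ⊗ x^⊗i evaluates to a + i · x. Evaluating each term at x = 2:
  Term 0 contributes 9 + 0 · 2 = 9
  Term 1 contributes 4 + 1 · 2 = 6
  Term 2 contributes 2 + 2 · 2 = 6
  Term 3 contributes 9 + 3 · 2 = 15
p(2) = ⊕ of these = min[9, 6, 6, 15] = 6.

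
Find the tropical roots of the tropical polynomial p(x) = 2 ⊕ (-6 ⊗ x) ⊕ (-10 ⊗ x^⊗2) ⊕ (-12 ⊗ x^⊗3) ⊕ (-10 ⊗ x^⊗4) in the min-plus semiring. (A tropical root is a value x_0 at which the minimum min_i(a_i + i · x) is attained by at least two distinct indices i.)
Roots: {-2, 2, 4, 8}

Each tropical root is a break point of the lower envelope of the lines y = a_i + i · x (there are 5 lines, with slopes 0, 1, ..., 4). Only the lines that attain the minimum somewhere contribute to roots; other lines are dominated. Here the surviving (envelope) indices are i = 4, i = 3, i = 2, i = 1, i = 0.
Intersections between consecutive envelope lines give the roots: for adjacent envelope indices i < j the intersection is x = (a_i − a_j) / (j − i). Reading off the sorted break points: {-2, 2, 4, 8}.
Verification: at each break x_0, at least two indices attain the minimum of min_i(a_i + i · x_0).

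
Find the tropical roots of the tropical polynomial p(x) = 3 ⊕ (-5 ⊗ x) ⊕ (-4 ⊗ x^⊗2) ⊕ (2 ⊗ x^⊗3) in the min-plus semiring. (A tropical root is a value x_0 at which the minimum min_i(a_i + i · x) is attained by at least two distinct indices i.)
Roots: {-6, -1, 8}

Each tropical root is a break point of the lower envelope of the lines y = a_i + i · x (there are 4 lines, with slopes 0, 1, ..., 3). Only the lines that attain the minimum somewhere contribute to roots; other lines are dominated. Here the surviving (envelope) indices are i = 3, i = 2, i = 1, i = 0.
Intersections between consecutive envelope lines give the roots: for adjacent envelope indices i < j the intersection is x = (a_i − a_j) / (j − i). Reading off the sorted break points: {-6, -1, 8}.
Verification: at each break x_0, at least two indices attain the minimum of min_i(a_i + i · x_0).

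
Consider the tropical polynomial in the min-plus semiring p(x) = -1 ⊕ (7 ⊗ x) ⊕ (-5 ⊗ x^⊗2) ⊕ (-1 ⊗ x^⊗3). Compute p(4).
p(4) = -1

A tropical monomial a ⊗ x^⊗i evaluates to a + i · x. Evaluating each term at x = 4:
  Term 0 contributes -1 + 0 · 4 = -1
  Term 1 contributes 7 + 1 · 4 = 11
  Term 2 contributes -5 + 2 · 4 = 3
  Term 3 contributes -1 + 3 · 4 = 11
p(4) = ⊕ of these = min[-1, 11, 3, 11] = -1.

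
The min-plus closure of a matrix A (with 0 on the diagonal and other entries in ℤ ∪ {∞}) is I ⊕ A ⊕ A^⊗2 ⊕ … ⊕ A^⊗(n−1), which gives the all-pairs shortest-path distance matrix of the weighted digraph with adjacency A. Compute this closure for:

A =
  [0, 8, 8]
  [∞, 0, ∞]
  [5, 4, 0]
Closure =
  [0, 8, 8]
  [∞, 0, ∞]
  [5, 4, 0]

This is the Floyd-Warshall all-pairs shortest-path computation. For each intermediate vertex k = 0, 1, …, 2, update dist[i][j] ← min(dist[i][j], dist[i][k] + dist[k][j]). The final matrix gives, for each (i, j), the minimum total weight of any directed path from i to j (possibly empty when i = j).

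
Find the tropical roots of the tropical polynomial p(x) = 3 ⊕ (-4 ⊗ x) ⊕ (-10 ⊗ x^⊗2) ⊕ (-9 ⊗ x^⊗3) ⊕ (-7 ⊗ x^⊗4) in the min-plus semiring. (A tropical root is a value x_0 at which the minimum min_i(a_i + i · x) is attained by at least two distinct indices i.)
Roots: {-2, -1, 6, 7}

Each tropical root is a break point of the lower envelope of the lines y = a_i + i · x (there are 5 lines, with slopes 0, 1, ..., 4). Only the lines that attain the minimum somewhere contribute to roots; other lines are dominated. Here the surviving (envelope) indices are i = 4, i = 3, i = 2, i = 1, i = 0.
Intersections between consecutive envelope lines give the roots: for adjacent envelope indices i < j the intersection is x = (a_i − a_j) / (j − i). Reading off the sorted break points: {-2, -1, 6, 7}.
Verification: at each break x_0, at least two indices attain the minimum of min_i(a_i + i · x_0).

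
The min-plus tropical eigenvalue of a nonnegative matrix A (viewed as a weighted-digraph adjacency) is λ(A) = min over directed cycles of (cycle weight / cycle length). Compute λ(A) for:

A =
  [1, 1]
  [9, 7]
λ(A) = 1

Enumerate directed cycles and compute their means (weight / length). Sample:
  cycle 0 → 0: weight = 1, length = 1, mean = 1/1 ≈ 1.000
  cycle 1 → 1: weight = 7, length = 1, mean = 7/1 ≈ 7.000
  cycle 0 → 1 → 0: weight = 10, length = 2, mean = 10/2 ≈ 5.000
  cycle 1 → 0 → 1: weight = 10, length = 2, mean = 10/2 ≈ 5.000
Minimum mean = 1.000, attained e.g. along the cycle 0 → 0 with weight 1 and length 1. So λ(A) = 1/1 = 1.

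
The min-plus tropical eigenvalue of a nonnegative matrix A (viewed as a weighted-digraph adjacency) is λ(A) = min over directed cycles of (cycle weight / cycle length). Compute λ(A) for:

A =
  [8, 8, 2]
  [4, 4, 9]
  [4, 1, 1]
λ(A) = 1

Enumerate directed cycles and compute their means (weight / length). Sample:
  cycle 0 → 0: weight = 8, length = 1, mean = 8/1 ≈ 8.000
  cycle 1 → 1: weight = 4, length = 1, mean = 4/1 ≈ 4.000
  cycle 2 → 2: weight = 1, length = 1, mean = 1/1 ≈ 1.000
  cycle 0 → 1 → 0: weight = 12, length = 2, mean = 12/2 ≈ 6.000
  cycle 0 → 2 → 0: weight = 6, length = 2, mean = 6/2 ≈ 3.000
  cycle 1 → 0 → 1: weight = 12, length = 2, mean = 12/2 ≈ 6.000
Minimum mean = 1.000, attained e.g. along the cycle 2 → 2 with weight 1 and length 1. So λ(A) = 1/1 = 1.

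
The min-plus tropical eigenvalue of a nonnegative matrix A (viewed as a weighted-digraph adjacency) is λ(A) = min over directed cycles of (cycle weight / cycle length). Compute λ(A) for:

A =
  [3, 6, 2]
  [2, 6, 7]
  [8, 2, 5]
λ(A) = 2

Enumerate directed cycles and compute their means (weight / length). Sample:
  cycle 0 → 0: weight = 3, length = 1, mean = 3/1 ≈ 3.000
  cycle 1 → 1: weight = 6, length = 1, mean = 6/1 ≈ 6.000
  cycle 2 → 2: weight = 5, length = 1, mean = 5/1 ≈ 5.000
  cycle 0 → 1 → 0: weight = 8, length = 2, mean = 8/2 ≈ 4.000
  cycle 0 → 2 → 0: weight = 10, length = 2, mean = 10/2 ≈ 5.000
  cycle 1 → 0 → 1: weight = 8, length = 2, mean = 8/2 ≈ 4.000
Minimum mean = 2.000, attained e.g. along the cycle 0 → 2 → 1 → 0 with weight 6 and length 3. So λ(A) = 6/3 = 2.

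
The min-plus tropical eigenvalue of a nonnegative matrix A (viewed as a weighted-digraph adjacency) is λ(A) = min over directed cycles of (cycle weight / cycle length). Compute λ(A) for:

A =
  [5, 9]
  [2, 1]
λ(A) = 1

Enumerate directed cycles and compute their means (weight / length). Sample:
  cycle 0 → 0: weight = 5, length = 1, mean = 5/1 ≈ 5.000
  cycle 1 → 1: weight = 1, length = 1, mean = 1/1 ≈ 1.000
  cycle 0 → 1 → 0: weight = 11, length = 2, mean = 11/2 ≈ 5.500
  cycle 1 → 0 → 1: weight = 11, length = 2, mean = 11/2 ≈ 5.500
Minimum mean = 1.000, attained e.g. along the cycle 1 → 1 with weight 1 and length 1. So λ(A) = 1/1 = 1.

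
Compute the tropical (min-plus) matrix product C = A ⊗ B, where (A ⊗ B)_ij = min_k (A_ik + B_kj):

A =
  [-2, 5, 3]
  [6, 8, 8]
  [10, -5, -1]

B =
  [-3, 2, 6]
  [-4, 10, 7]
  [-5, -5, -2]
A ⊗ B =
  [-5, -2, 1]
  [3, 3, 6]
  [-9, -6, -3]

Apply the min-plus product entry-by-entry:
  C[0][0] = min over k of (A[0][0] + B[0][0] = -2 + -3 = -5, A[0][1] + B[1][0] = 5 + -4 = 1, A[0][2] + B[2][0] = 3 + -5 = -2) = -5 (attained at k = 0)
  C[0][1] = min over k of (A[0][0] + B[0][1] = -2 + 2 = 0, A[0][1] + B[1][1] = 5 + 10 = 15, A[0][2] + B[2][1] = 3 + -5 = -2) = -2 (attained at k = 2)
  C[0][2] = min over k of (A[0][0] + B[0][2] = -2 + 6 = 4, A[0][1] + B[1][2] = 5 + 7 = 12, A[0][2] + B[2][2] = 3 + -2 = 1) = 1 (attained at k = 2)
  C[1][0] = min over k of (A[1][0] + B[0][0] = 6 + -3 = 3, A[1][1] + B[1][0] = 8 + -4 = 4, A[1][2] + B[2][0] = 8 + -5 = 3) = 3 (attained at k = 0)
  C[1][1] = min over k of (A[1][0] + B[0][1] = 6 + 2 = 8, A[1][1] + B[1][1] = 8 + 10 = 18, A[1][2] + B[2][1] = 8 + -5 = 3) = 3 (attained at k = 2)
  C[1][2] = min over k of (A[1][0] + B[0][2] = 6 + 6 = 12, A[1][1] + B[1][2] = 8 + 7 = 15, A[1][2] + B[2][2] = 8 + -2 = 6) = 6 (attained at k = 2)
  C[2][0] = min over k of (A[2][0] + B[0][0] = 10 + -3 = 7, A[2][1] + B[1][0] = -5 + -4 = -9, A[2][2] + B[2][0] = -1 + -5 = -6) = -9 (attained at k = 1)
  C[2][1] = min over k of (A[2][0] + B[0][1] = 10 + 2 = 12, A[2][1] + B[1][1] = -5 + 10 = 5, A[2][2] + B[2][1] = -1 + -5 = -6) = -6 (attained at k = 2)
  C[2][2] = min over k of (A[2][0] + B[0][2] = 10 + 6 = 16, A[2][1] + B[1][2] = -5 + 7 = 2, A[2][2] + B[2][2] = -1 + -2 = -3) = -3 (attained at k = 2)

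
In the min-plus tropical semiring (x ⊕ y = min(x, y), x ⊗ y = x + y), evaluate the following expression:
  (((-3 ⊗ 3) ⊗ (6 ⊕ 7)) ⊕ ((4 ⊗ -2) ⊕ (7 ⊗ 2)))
(((-3 ⊗ 3) ⊗ (6 ⊕ 7)) ⊕ ((4 ⊗ -2) ⊕ (7 ⊗ 2))) = 2

Expand innermost to outermost. Recall ⊕ takes the minimum of its arguments and ⊗ takes their sum. Working out the expression (((-3 ⊗ 3) ⊗ (6 ⊕ 7)) ⊕ ((4 ⊗ -2) ⊕ (7 ⊗ 2))) gives 2.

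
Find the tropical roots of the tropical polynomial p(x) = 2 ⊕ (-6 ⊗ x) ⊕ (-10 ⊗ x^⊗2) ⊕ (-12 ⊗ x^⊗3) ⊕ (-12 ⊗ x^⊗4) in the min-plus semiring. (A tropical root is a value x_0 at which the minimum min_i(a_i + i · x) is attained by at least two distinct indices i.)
Roots: {0, 2, 4, 8}

Each tropical root is a break point of the lower envelope of the lines y = a_i + i · x (there are 5 lines, with slopes 0, 1, ..., 4). Only the lines that attain the minimum somewhere contribute to roots; other lines are dominated. Here the surviving (envelope) indices are i = 4, i = 3, i = 2, i = 1, i = 0.
Intersections between consecutive envelope lines give the roots: for adjacent envelope indices i < j the intersection is x = (a_i − a_j) / (j − i). Reading off the sorted break points: {0, 2, 4, 8}.
Verification: at each break x_0, at least two indices attain the minimum of min_i(a_i + i · x_0).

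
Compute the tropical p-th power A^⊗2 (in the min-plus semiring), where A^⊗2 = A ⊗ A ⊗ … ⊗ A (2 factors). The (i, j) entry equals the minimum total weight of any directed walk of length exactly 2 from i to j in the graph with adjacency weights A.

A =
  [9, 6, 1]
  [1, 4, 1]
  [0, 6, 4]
A^⊗2 =
  [1, 7, 5]
  [1, 7, 2]
  [4, 6, 1]

Each entry (A^⊗2)_ij equals the minimum over all length-2 walks i = v_0 → v_1 → … → v_2 = j of Σ_t A[v_t][v_{t+1}]. For example, for (i, j) = (0, 2) we minimise over 3 possible intermediate vertex sequences; the minimum is 5, attained along the walk 0 → 2 → 2.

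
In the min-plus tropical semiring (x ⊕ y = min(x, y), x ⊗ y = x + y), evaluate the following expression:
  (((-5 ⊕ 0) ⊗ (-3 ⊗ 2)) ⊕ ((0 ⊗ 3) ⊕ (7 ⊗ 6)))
(((-5 ⊕ 0) ⊗ (-3 ⊗ 2)) ⊕ ((0 ⊗ 3) ⊕ (7 ⊗ 6))) = -6

Expand innermost to outermost. Recall ⊕ takes the minimum of its arguments and ⊗ takes their sum. Working out the expression (((-5 ⊕ 0) ⊗ (-3 ⊗ 2)) ⊕ ((0 ⊗ 3) ⊕ (7 ⊗ 6))) gives -6.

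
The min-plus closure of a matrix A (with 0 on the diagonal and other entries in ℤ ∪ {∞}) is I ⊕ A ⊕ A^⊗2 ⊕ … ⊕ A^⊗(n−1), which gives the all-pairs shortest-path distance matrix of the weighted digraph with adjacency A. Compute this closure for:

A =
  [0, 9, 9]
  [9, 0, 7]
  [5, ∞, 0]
Closure =
  [0, 9, 9]
  [9, 0, 7]
  [5, 14, 0]

This is the Floyd-Warshall all-pairs shortest-path computation. For each intermediate vertex k = 0, 1, …, 2, update dist[i][j] ← min(dist[i][j], dist[i][k] + dist[k][j]). The final matrix gives, for each (i, j), the minimum total weight of any directed path from i to j (possibly empty when i = j).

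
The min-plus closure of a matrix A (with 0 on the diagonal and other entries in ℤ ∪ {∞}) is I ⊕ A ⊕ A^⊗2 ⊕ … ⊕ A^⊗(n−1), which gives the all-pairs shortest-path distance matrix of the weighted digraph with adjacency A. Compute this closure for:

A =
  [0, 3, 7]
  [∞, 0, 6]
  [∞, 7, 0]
Closure =
  [0, 3, 7]
  [∞, 0, 6]
  [∞, 7, 0]

This is the Floyd-Warshall all-pairs shortest-path computation. For each intermediate vertex k = 0, 1, …, 2, update dist[i][j] ← min(dist[i][j], dist[i][k] + dist[k][j]). The final matrix gives, for each (i, j), the minimum total weight of any directed path from i to j (possibly empty when i = j).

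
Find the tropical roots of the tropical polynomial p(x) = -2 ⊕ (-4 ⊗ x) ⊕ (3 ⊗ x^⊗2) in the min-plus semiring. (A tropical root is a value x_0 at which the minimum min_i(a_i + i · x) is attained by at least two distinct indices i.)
Roots: {-7, 2}

Each tropical root is a break point of the lower envelope of the lines y = a_i + i · x (there are 3 lines, with slopes 0, 1, ..., 2). Only the lines that attain the minimum somewhere contribute to roots; other lines are dominated. Here the surviving (envelope) indices are i = 2, i = 1, i = 0.
Intersections between consecutive envelope lines give the roots: for adjacent envelope indices i < j the intersection is x = (a_i − a_j) / (j − i). Reading off the sorted break points: {-7, 2}.
Verification: at each break x_0, at least two indices attain the minimum of min_i(a_i + i · x_0).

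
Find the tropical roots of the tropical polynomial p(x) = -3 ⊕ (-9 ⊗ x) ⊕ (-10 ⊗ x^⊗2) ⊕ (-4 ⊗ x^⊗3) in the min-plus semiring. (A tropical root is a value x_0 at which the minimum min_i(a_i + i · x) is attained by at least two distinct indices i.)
Roots: {-6, 1, 6}

Each tropical root is a break point of the lower envelope of the lines y = a_i + i · x (there are 4 lines, with slopes 0, 1, ..., 3). Only the lines that attain the minimum somewhere contribute to roots; other lines are dominated. Here the surviving (envelope) indices are i = 3, i = 2, i = 1, i = 0.
Intersections between consecutive envelope lines give the roots: for adjacent envelope indices i < j the intersection is x = (a_i − a_j) / (j − i). Reading off the sorted break points: {-6, 1, 6}.
Verification: at each break x_0, at least two indices attain the minimum of min_i(a_i + i · x_0).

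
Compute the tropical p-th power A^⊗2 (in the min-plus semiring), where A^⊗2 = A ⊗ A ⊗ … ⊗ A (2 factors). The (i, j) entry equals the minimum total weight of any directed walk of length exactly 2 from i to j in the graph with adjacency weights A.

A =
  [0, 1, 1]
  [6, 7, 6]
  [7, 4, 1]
A^⊗2 =
  [0, 1, 1]
  [6, 7, 7]
  [7, 5, 2]

Each entry (A^⊗2)_ij equals the minimum over all length-2 walks i = v_0 → v_1 → … → v_2 = j of Σ_t A[v_t][v_{t+1}]. For example, for (i, j) = (0, 2) we minimise over 3 possible intermediate vertex sequences; the minimum is 1, attained along the walk 0 → 0 → 2.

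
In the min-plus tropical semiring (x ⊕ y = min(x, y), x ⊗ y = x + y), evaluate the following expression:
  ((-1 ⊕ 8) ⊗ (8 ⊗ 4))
((-1 ⊕ 8) ⊗ (8 ⊗ 4)) = 11

Expand innermost to outermost. Recall ⊕ takes the minimum of its arguments and ⊗ takes their sum. Working out the expression ((-1 ⊕ 8) ⊗ (8 ⊗ 4)) gives 11.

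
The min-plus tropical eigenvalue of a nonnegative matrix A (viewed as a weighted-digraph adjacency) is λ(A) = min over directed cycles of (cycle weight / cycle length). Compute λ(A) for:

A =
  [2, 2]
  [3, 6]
λ(A) = 2

Enumerate directed cycles and compute their means (weight / length). Sample:
  cycle 0 → 0: weight = 2, length = 1, mean = 2/1 ≈ 2.000
  cycle 1 → 1: weight = 6, length = 1, mean = 6/1 ≈ 6.000
  cycle 0 → 1 → 0: weight = 5, length = 2, mean = 5/2 ≈ 2.500
  cycle 1 → 0 → 1: weight = 5, length = 2, mean = 5/2 ≈ 2.500
Minimum mean = 2.000, attained e.g. along the cycle 0 → 0 with weight 2 and length 1. So λ(A) = 2/1 = 2.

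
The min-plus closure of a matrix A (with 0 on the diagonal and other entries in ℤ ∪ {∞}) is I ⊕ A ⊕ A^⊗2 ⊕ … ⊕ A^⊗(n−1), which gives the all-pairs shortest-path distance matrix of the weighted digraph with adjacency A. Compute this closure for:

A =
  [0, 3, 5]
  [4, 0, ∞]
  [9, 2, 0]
Closure =
  [0, 3, 5]
  [4, 0, 9]
  [6, 2, 0]

This is the Floyd-Warshall all-pairs shortest-path computation. For each intermediate vertex k = 0, 1, …, 2, update dist[i][j] ← min(dist[i][j], dist[i][k] + dist[k][j]). The final matrix gives, for each (i, j), the minimum total weight of any directed path from i to j (possibly empty when i = j).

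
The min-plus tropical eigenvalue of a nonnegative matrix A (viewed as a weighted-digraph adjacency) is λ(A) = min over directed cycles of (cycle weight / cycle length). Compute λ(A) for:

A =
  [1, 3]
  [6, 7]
λ(A) = 1

Enumerate directed cycles and compute their means (weight / length). Sample:
  cycle 0 → 0: weight = 1, length = 1, mean = 1/1 ≈ 1.000
  cycle 1 → 1: weight = 7, length = 1, mean = 7/1 ≈ 7.000
  cycle 0 → 1 → 0: weight = 9, length = 2, mean = 9/2 ≈ 4.500
  cycle 1 → 0 → 1: weight = 9, length = 2, mean = 9/2 ≈ 4.500
Minimum mean = 1.000, attained e.g. along the cycle 0 → 0 with weight 1 and length 1. So λ(A) = 1/1 = 1.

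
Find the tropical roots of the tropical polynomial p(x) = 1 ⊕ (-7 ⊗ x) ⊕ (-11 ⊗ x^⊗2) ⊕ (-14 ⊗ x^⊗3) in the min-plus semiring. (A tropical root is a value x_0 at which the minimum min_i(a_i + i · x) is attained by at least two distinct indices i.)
Roots: {3, 4, 8}

Each tropical root is a break point of the lower envelope of the lines y = a_i + i · x (there are 4 lines, with slopes 0, 1, ..., 3). Only the lines that attain the minimum somewhere contribute to roots; other lines are dominated. Here the surviving (envelope) indices are i = 3, i = 2, i = 1, i = 0.
Intersections between consecutive envelope lines give the roots: for adjacent envelope indices i < j the intersection is x = (a_i − a_j) / (j − i). Reading off the sorted break points: {3, 4, 8}.
Verification: at each break x_0, at least two indices attain the minimum of min_i(a_i + i · x_0).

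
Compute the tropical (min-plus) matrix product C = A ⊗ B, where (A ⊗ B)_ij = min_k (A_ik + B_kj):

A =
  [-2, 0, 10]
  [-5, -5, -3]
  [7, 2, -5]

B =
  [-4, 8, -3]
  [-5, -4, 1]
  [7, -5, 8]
A ⊗ B =
  [-6, -4, -5]
  [-10, -9, -8]
  [-3, -10, 3]

Apply the min-plus product entry-by-entry:
  C[0][0] = min over k of (A[0][0] + B[0][0] = -2 + -4 = -6, A[0][1] + B[1][0] = 0 + -5 = -5, A[0][2] + B[2][0] = 10 + 7 = 17) = -6 (attained at k = 0)
  C[0][1] = min over k of (A[0][0] + B[0][1] = -2 + 8 = 6, A[0][1] + B[1][1] = 0 + -4 = -4, A[0][2] + B[2][1] = 10 + -5 = 5) = -4 (attained at k = 1)
  C[0][2] = min over k of (A[0][0] + B[0][2] = -2 + -3 = -5, A[0][1] + B[1][2] = 0 + 1 = 1, A[0][2] + B[2][2] = 10 + 8 = 18) = -5 (attained at k = 0)
  C[1][0] = min over k of (A[1][0] + B[0][0] = -5 + -4 = -9, A[1][1] + B[1][0] = -5 + -5 = -10, A[1][2] + B[2][0] = -3 + 7 = 4) = -10 (attained at k = 1)
  C[1][1] = min over k of (A[1][0] + B[0][1] = -5 + 8 = 3, A[1][1] + B[1][1] = -5 + -4 = -9, A[1][2] + B[2][1] = -3 + -5 = -8) = -9 (attained at k = 1)
  C[1][2] = min over k of (A[1][0] + B[0][2] = -5 + -3 = -8, A[1][1] + B[1][2] = -5 + 1 = -4, A[1][2] + B[2][2] = -3 + 8 = 5) = -8 (attained at k = 0)
  C[2][0] = min over k of (A[2][0] + B[0][0] = 7 + -4 = 3, A[2][1] + B[1][0] = 2 + -5 = -3, A[2][2] + B[2][0] = -5 + 7 = 2) = -3 (attained at k = 1)
  C[2][1] = min over k of (A[2][0] + B[0][1] = 7 + 8 = 15, A[2][1] + B[1][1] = 2 + -4 = -2, A[2][2] + B[2][1] = -5 + -5 = -10) = -10 (attained at k = 2)
  C[2][2] = min over k of (A[2][0] + B[0][2] = 7 + -3 = 4, A[2][1] + B[1][2] = 2 + 1 = 3, A[2][2] + B[2][2] = -5 + 8 = 3) = 3 (attained at k = 1)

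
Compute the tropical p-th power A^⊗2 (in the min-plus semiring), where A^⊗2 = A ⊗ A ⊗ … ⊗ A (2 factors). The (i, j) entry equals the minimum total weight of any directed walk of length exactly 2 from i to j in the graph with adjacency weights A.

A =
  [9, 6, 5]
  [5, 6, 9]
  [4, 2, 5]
A^⊗2 =
  [9, 7, 10]
  [11, 11, 10]
  [7, 7, 9]

Each entry (A^⊗2)_ij equals the minimum over all length-2 walks i = v_0 → v_1 → … → v_2 = j of Σ_t A[v_t][v_{t+1}]. For example, for (i, j) = (0, 2) we minimise over 3 possible intermediate vertex sequences; the minimum is 10, attained along the walk 0 → 2 → 2.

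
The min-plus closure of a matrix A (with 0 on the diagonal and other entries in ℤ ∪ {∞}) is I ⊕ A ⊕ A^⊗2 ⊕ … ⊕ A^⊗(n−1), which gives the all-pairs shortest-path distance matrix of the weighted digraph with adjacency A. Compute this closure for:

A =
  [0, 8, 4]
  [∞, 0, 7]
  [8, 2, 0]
Closure =
  [0, 6, 4]
  [15, 0, 7]
  [8, 2, 0]

This is the Floyd-Warshall all-pairs shortest-path computation. For each intermediate vertex k = 0, 1, …, 2, update dist[i][j] ← min(dist[i][j], dist[i][k] + dist[k][j]). The final matrix gives, for each (i, j), the minimum total weight of any directed path from i to j (possibly empty when i = j).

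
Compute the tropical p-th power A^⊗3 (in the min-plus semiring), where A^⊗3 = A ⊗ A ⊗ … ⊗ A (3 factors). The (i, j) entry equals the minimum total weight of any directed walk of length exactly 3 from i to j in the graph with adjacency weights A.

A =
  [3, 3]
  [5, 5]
A^⊗3 =
  [9, 9]
  [11, 11]

Each entry (A^⊗3)_ij equals the minimum over all length-3 walks i = v_0 → v_1 → … → v_3 = j of Σ_t A[v_t][v_{t+1}]. For example, for (i, j) = (0, 1) we minimise over 4 possible intermediate vertex sequences; the minimum is 9, attained along the walk 0 → 0 → 0 → 1.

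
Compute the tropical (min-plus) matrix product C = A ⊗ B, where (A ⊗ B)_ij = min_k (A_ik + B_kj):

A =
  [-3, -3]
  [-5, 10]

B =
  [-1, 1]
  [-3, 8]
A ⊗ B =
  [-6, -2]
  [-6, -4]

Apply the min-plus product entry-by-entry:
  C[0][0] = min over k of (A[0][0] + B[0][0] = -3 + -1 = -4, A[0][1] + B[1][0] = -3 + -3 = -6) = -6 (attained at k = 1)
  C[0][1] = min over k of (A[0][0] + B[0][1] = -3 + 1 = -2, A[0][1] + B[1][1] = -3 + 8 = 5) = -2 (attained at k = 0)
  C[1][0] = min over k of (A[1][0] + B[0][0] = -5 + -1 = -6, A[1][1] + B[1][0] = 10 + -3 = 7) = -6 (attained at k = 0)
  C[1][1] = min over k of (A[1][0] + B[0][1] = -5 + 1 = -4, A[1][1] + B[1][1] = 10 + 8 = 18) = -4 (attained at k = 0)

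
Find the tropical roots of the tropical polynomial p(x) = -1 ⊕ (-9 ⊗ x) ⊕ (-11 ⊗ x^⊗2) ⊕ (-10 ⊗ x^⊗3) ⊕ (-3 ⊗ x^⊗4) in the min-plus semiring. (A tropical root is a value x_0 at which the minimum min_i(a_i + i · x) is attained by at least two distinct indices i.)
Roots: {-7, -1, 2, 8}

Each tropical root is a break point of the lower envelope of the lines y = a_i + i · x (there are 5 lines, with slopes 0, 1, ..., 4). Only the lines that attain the minimum somewhere contribute to roots; other lines are dominated. Here the surviving (envelope) indices are i = 4, i = 3, i = 2, i = 1, i = 0.
Intersections between consecutive envelope lines give the roots: for adjacent envelope indices i < j the intersection is x = (a_i − a_j) / (j − i). Reading off the sorted break points: {-7, -1, 2, 8}.
Verification: at each break x_0, at least two indices attain the minimum of min_i(a_i + i · x_0).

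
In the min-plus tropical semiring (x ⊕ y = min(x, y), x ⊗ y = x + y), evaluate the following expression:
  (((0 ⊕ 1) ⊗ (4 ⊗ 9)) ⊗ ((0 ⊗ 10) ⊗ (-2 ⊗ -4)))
(((0 ⊕ 1) ⊗ (4 ⊗ 9)) ⊗ ((0 ⊗ 10) ⊗ (-2 ⊗ -4))) = 17

Expand innermost to outermost. Recall ⊕ takes the minimum of its arguments and ⊗ takes their sum. Working out the expression (((0 ⊕ 1) ⊗ (4 ⊗ 9)) ⊗ ((0 ⊗ 10) ⊗ (-2 ⊗ -4))) gives 17.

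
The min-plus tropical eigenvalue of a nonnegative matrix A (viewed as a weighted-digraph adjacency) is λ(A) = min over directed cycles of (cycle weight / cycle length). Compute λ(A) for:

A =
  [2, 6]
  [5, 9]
λ(A) = 2

Enumerate directed cycles and compute their means (weight / length). Sample:
  cycle 0 → 0: weight = 2, length = 1, mean = 2/1 ≈ 2.000
  cycle 1 → 1: weight = 9, length = 1, mean = 9/1 ≈ 9.000
  cycle 0 → 1 → 0: weight = 11, length = 2, mean = 11/2 ≈ 5.500
  cycle 1 → 0 → 1: weight = 11, length = 2, mean = 11/2 ≈ 5.500
Minimum mean = 2.000, attained e.g. along the cycle 0 → 0 with weight 2 and length 1. So λ(A) = 2/1 = 2.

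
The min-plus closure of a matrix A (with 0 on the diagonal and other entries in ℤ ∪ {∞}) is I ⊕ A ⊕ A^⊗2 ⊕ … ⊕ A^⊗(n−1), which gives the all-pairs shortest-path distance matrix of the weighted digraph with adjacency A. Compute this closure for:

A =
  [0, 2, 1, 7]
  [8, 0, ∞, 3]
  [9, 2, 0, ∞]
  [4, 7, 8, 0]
Closure =
  [0, 2, 1, 5]
  [7, 0, 8, 3]
  [9, 2, 0, 5]
  [4, 6, 5, 0]

This is the Floyd-Warshall all-pairs shortest-path computation. For each intermediate vertex k = 0, 1, …, 3, update dist[i][j] ← min(dist[i][j], dist[i][k] + dist[k][j]). The final matrix gives, for each (i, j), the minimum total weight of any directed path from i to j (possibly empty when i = j).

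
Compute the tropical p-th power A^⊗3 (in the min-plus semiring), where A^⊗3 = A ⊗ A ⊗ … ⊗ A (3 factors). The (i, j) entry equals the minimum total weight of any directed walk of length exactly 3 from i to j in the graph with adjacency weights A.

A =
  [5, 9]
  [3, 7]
A^⊗3 =
  [15, 19]
  [13, 17]

Each entry (A^⊗3)_ij equals the minimum over all length-3 walks i = v_0 → v_1 → … → v_3 = j of Σ_t A[v_t][v_{t+1}]. For example, for (i, j) = (0, 1) we minimise over 4 possible intermediate vertex sequences; the minimum is 19, attained along the walk 0 → 0 → 0 → 1.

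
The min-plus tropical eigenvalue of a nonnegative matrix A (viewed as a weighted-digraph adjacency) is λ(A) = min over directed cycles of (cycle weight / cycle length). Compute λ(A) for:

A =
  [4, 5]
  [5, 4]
λ(A) = 4

Enumerate directed cycles and compute their means (weight / length). Sample:
  cycle 0 → 0: weight = 4, length = 1, mean = 4/1 ≈ 4.000
  cycle 1 → 1: weight = 4, length = 1, mean = 4/1 ≈ 4.000
  cycle 0 → 1 → 0: weight = 10, length = 2, mean = 10/2 ≈ 5.000
  cycle 1 → 0 → 1: weight = 10, length = 2, mean = 10/2 ≈ 5.000
Minimum mean = 4.000, attained e.g. along the cycle 0 → 0 with weight 4 and length 1. So λ(A) = 4/1 = 4.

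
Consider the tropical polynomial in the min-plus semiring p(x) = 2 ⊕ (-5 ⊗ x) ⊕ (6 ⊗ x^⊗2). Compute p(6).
p(6) = 1

A tropical monomial a ⊗ x^⊗i evaluates to a + i · x. Evaluating each term at x = 6:
  Term 0 contributes 2 + 0 · 6 = 2
  Term 1 contributes -5 + 1 · 6 = 1
  Term 2 contributes 6 + 2 · 6 = 18
p(6) = ⊕ of these = min[2, 1, 18] = 1.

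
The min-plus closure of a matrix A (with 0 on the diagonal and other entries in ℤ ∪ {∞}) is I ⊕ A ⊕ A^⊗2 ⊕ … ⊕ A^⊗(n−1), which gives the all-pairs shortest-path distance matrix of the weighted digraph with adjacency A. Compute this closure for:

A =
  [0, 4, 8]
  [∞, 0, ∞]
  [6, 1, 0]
Closure =
  [0, 4, 8]
  [∞, 0, ∞]
  [6, 1, 0]

This is the Floyd-Warshall all-pairs shortest-path computation. For each intermediate vertex k = 0, 1, …, 2, update dist[i][j] ← min(dist[i][j], dist[i][k] + dist[k][j]). The final matrix gives, for each (i, j), the minimum total weight of any directed path from i to j (possibly empty when i = j).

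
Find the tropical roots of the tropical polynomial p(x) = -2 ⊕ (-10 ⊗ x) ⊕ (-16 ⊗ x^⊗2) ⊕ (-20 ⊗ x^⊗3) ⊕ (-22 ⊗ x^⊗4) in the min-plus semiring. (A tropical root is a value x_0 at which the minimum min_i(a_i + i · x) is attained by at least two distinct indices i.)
Roots: {2, 4, 6, 8}

Each tropical root is a break point of the lower envelope of the lines y = a_i + i · x (there are 5 lines, with slopes 0, 1, ..., 4). Only the lines that attain the minimum somewhere contribute to roots; other lines are dominated. Here the surviving (envelope) indices are i = 4, i = 3, i = 2, i = 1, i = 0.
Intersections between consecutive envelope lines give the roots: for adjacent envelope indices i < j the intersection is x = (a_i − a_j) / (j − i). Reading off the sorted break points: {2, 4, 6, 8}.
Verification: at each break x_0, at least two indices attain the minimum of min_i(a_i + i · x_0).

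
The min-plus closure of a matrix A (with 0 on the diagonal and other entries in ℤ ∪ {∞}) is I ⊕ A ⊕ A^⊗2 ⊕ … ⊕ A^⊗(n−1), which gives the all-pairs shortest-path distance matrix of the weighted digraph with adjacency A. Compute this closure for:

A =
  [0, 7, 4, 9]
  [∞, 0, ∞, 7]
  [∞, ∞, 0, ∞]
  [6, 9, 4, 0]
Closure =
  [0, 7, 4, 9]
  [13, 0, 11, 7]
  [∞, ∞, 0, ∞]
  [6, 9, 4, 0]

This is the Floyd-Warshall all-pairs shortest-path computation. For each intermediate vertex k = 0, 1, …, 3, update dist[i][j] ← min(dist[i][j], dist[i][k] + dist[k][j]). The final matrix gives, for each (i, j), the minimum total weight of any directed path from i to j (possibly empty when i = j).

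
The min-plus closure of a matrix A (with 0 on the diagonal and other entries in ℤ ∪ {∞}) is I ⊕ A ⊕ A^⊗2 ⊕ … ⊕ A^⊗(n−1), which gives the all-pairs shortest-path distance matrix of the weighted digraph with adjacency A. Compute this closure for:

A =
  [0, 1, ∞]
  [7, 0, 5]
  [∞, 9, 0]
Closure =
  [0, 1, 6]
  [7, 0, 5]
  [16, 9, 0]

This is the Floyd-Warshall all-pairs shortest-path computation. For each intermediate vertex k = 0, 1, …, 2, update dist[i][j] ← min(dist[i][j], dist[i][k] + dist[k][j]). The final matrix gives, for each (i, j), the minimum total weight of any directed path from i to j (possibly empty when i = j).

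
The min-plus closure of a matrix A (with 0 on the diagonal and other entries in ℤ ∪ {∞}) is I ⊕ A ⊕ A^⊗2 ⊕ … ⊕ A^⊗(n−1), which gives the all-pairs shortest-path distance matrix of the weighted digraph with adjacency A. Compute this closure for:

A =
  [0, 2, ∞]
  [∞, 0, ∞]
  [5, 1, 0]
Closure =
  [0, 2, ∞]
  [∞, 0, ∞]
  [5, 1, 0]

This is the Floyd-Warshall all-pairs shortest-path computation. For each intermediate vertex k = 0, 1, …, 2, update dist[i][j] ← min(dist[i][j], dist[i][k] + dist[k][j]). The final matrix gives, for each (i, j), the minimum total weight of any directed path from i to j (possibly empty when i = j).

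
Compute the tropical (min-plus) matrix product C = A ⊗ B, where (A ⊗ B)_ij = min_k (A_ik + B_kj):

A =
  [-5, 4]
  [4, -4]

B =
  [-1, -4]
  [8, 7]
A ⊗ B =
  [-6, -9]
  [3, 0]

Apply the min-plus product entry-by-entry:
  C[0][0] = min over k of (A[0][0] + B[0][0] = -5 + -1 = -6, A[0][1] + B[1][0] = 4 + 8 = 12) = -6 (attained at k = 0)
  C[0][1] = min over k of (A[0][0] + B[0][1] = -5 + -4 = -9, A[0][1] + B[1][1] = 4 + 7 = 11) = -9 (attained at k = 0)
  C[1][0] = min over k of (A[1][0] + B[0][0] = 4 + -1 = 3, A[1][1] + B[1][0] = -4 + 8 = 4) = 3 (attained at k = 0)
  C[1][1] = min over k of (A[1][0] + B[0][1] = 4 + -4 = 0, A[1][1] + B[1][1] = -4 + 7 = 3) = 0 (attained at k = 0)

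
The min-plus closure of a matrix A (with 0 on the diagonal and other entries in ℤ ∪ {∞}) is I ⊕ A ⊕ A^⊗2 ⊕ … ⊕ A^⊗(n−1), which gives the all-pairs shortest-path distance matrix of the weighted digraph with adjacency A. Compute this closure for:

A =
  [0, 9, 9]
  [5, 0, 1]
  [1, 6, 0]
Closure =
  [0, 9, 9]
  [2, 0, 1]
  [1, 6, 0]

This is the Floyd-Warshall all-pairs shortest-path computation. For each intermediate vertex k = 0, 1, …, 2, update dist[i][j] ← min(dist[i][j], dist[i][k] + dist[k][j]). The final matrix gives, for each (i, j), the minimum total weight of any directed path from i to j (possibly empty when i = j).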